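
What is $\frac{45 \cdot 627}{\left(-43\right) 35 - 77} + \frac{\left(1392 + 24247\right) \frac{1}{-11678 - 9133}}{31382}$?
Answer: $- \frac{94015293568}{5271375759} \approx -17.835$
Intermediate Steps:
$\frac{45 \cdot 627}{\left(-43\right) 35 - 77} + \frac{\left(1392 + 24247\right) \frac{1}{-11678 - 9133}}{31382} = \frac{28215}{-1505 - 77} + \frac{25639}{-20811} \cdot \frac{1}{31382} = \frac{28215}{-1582} + 25639 \left(- \frac{1}{20811}\right) \frac{1}{31382} = 28215 \left(- \frac{1}{1582}\right) - \frac{25639}{653090802} = - \frac{28215}{1582} - \frac{25639}{653090802} = - \frac{94015293568}{5271375759}$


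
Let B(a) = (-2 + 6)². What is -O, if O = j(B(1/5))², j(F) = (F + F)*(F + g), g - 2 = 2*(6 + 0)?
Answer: -921600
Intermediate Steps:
g = 14 (g = 2 + 2*(6 + 0) = 2 + 2*6 = 2 + 12 = 14)
B(a) = 16 (B(a) = 4² = 16)
j(F) = 2*F*(14 + F) (j(F) = (F + F)*(F + 14) = (2*F)*(14 + F) = 2*F*(14 + F))
O = 921600 (O = (2*16*(14 + 16))² = (2*16*30)² = 960² = 921600)
-O = -1*921600 = -921600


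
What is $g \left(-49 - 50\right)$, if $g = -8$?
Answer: $792$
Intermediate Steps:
$g \left(-49 - 50\right) = - 8 \left(-49 - 50\right) = \left(-8\right) \left(-99\right) = 792$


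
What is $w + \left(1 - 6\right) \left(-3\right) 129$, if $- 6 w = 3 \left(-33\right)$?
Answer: $\frac{3903}{2} \approx 1951.5$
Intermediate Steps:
$w = \frac{33}{2}$ ($w = - \frac{3 \left(-33\right)}{6} = \left(- \frac{1}{6}\right) \left(-99\right) = \frac{33}{2} \approx 16.5$)
$w + \left(1 - 6\right) \left(-3\right) 129 = \frac{33}{2} + \left(1 - 6\right) \left(-3\right) 129 = \frac{33}{2} + \left(-5\right) \left(-3\right) 129 = \frac{33}{2} + 15 \cdot 129 = \frac{33}{2} + 1935 = \frac{3903}{2}$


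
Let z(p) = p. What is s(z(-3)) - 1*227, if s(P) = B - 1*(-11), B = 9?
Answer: -207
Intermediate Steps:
s(P) = 20 (s(P) = 9 - 1*(-11) = 9 + 11 = 20)
s(z(-3)) - 1*227 = 20 - 1*227 = 20 - 227 = -207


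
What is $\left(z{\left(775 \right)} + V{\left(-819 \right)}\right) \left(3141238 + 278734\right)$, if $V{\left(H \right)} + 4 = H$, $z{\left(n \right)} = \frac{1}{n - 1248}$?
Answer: $- \frac{1331326700160}{473} \approx -2.8146 \cdot 10^{9}$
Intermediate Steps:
$z{\left(n \right)} = \frac{1}{-1248 + n}$
$V{\left(H \right)} = -4 + H$
$\left(z{\left(775 \right)} + V{\left(-819 \right)}\right) \left(3141238 + 278734\right) = \left(\frac{1}{-1248 + 775} - 823\right) \left(3141238 + 278734\right) = \left(\frac{1}{-473} - 823\right) 3419972 = \left(- \frac{1}{473} - 823\right) 3419972 = \left(- \frac{389280}{473}\right) 3419972 = - \frac{1331326700160}{473}$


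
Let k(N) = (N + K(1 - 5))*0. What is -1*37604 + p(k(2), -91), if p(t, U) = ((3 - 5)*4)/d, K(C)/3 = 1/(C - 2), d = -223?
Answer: -8385684/223 ≈ -37604.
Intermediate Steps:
K(C) = 3/(-2 + C) (K(C) = 3/(C - 2) = 3/(-2 + C))
k(N) = 0 (k(N) = (N + 3/(-2 + (1 - 5)))*0 = (N + 3/(-2 - 4))*0 = (N + 3/(-6))*0 = (N + 3*(-1/6))*0 = (N - 1/2)*0 = (-1/2 + N)*0 = 0)
p(t, U) = 8/223 (p(t, U) = ((3 - 5)*4)/(-223) = -2*4*(-1/223) = -8*(-1/223) = 8/223)
-1*37604 + p(k(2), -91) = -1*37604 + 8/223 = -37604 + 8/223 = -8385684/223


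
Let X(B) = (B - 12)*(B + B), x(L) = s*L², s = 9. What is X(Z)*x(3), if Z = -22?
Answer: 121176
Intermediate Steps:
x(L) = 9*L²
X(B) = 2*B*(-12 + B) (X(B) = (-12 + B)*(2*B) = 2*B*(-12 + B))
X(Z)*x(3) = (2*(-22)*(-12 - 22))*(9*3²) = (2*(-22)*(-34))*(9*9) = 1496*81 = 121176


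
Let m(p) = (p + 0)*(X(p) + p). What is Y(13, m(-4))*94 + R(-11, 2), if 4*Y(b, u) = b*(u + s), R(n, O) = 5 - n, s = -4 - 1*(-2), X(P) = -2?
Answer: 6737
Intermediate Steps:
s = -2 (s = -4 + 2 = -2)
m(p) = p*(-2 + p) (m(p) = (p + 0)*(-2 + p) = p*(-2 + p))
Y(b, u) = b*(-2 + u)/4 (Y(b, u) = (b*(u - 2))/4 = (b*(-2 + u))/4 = b*(-2 + u)/4)
Y(13, m(-4))*94 + R(-11, 2) = ((¼)*13*(-2 - 4*(-2 - 4)))*94 + (5 - 1*(-11)) = ((¼)*13*(-2 - 4*(-6)))*94 + (5 + 11) = ((¼)*13*(-2 + 24))*94 + 16 = ((¼)*13*22)*94 + 16 = (143/2)*94 + 16 = 6721 + 16 = 6737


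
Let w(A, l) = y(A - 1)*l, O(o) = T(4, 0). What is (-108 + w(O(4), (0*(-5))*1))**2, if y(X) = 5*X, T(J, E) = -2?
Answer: 11664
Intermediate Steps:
O(o) = -2
w(A, l) = l*(-5 + 5*A) (w(A, l) = (5*(A - 1))*l = (5*(-1 + A))*l = (-5 + 5*A)*l = l*(-5 + 5*A))
(-108 + w(O(4), (0*(-5))*1))**2 = (-108 + 5*((0*(-5))*1)*(-1 - 2))**2 = (-108 + 5*(0*1)*(-3))**2 = (-108 + 5*0*(-3))**2 = (-108 + 0)**2 = (-108)**2 = 11664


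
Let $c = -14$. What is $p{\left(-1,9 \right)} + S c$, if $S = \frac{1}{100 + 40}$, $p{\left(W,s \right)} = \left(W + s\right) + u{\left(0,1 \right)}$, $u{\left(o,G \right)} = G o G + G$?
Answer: $\frac{89}{10} \approx 8.9$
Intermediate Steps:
$u{\left(o,G \right)} = G + o G^{2}$ ($u{\left(o,G \right)} = o G^{2} + G = G + o G^{2}$)
$p{\left(W,s \right)} = 1 + W + s$ ($p{\left(W,s \right)} = \left(W + s\right) + 1 \left(1 + 1 \cdot 0\right) = \left(W + s\right) + 1 \left(1 + 0\right) = \left(W + s\right) + 1 \cdot 1 = \left(W + s\right) + 1 = 1 + W + s$)
$S = \frac{1}{140} \approx 0.0071429$
$p{\left(-1,9 \right)} + S c = \left(1 - 1 + 9\right) + \frac{1}{140} \left(-14\right) = 9 - \frac{1}{10} = \frac{89}{10}$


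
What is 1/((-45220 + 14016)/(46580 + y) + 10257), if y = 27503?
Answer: 74083/759838127 ≈ 9.7498e-5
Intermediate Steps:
1/((-45220 + 14016)/(46580 + y) + 10257) = 1/((-45220 + 14016)/(46580 + 27503) + 10257) = 1/(-31204/74083 + 10257) = 1/(759838127/74083) = 74083/759838127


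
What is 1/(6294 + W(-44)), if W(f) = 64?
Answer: 1/6358 ≈ 0.00015728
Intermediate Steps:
1/(6294 + W(-44)) = 1/(6294 + 64) = 1/6358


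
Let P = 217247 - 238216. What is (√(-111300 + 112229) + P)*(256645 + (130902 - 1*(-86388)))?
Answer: -9937943015 + 473935*√929 ≈ -9.9235e+9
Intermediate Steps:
P = -20969
(√(-111300 + 112229) + P)*(256645 + (130902 - 1*(-86388))) = (√(-111300 + 112229) - 20969)*(256645 + (130902 - 1*(-86388))) = (√929 - 20969)*(256645 + (130902 + 86388)) = (-20969 + √929)*(256645 + 217290) = (-20969 + √929)*473935 = -9937943015 + 473935*√929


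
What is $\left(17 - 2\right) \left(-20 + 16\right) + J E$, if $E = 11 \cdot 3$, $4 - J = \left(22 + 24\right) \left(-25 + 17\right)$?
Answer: $12216$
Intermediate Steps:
$J = 372$ ($J = 4 - \left(22 + 24\right) \left(-25 + 17\right) = 4 - 46 \left(-8\right) = 4 - -368 = 4 + 368 = 372$)
$E = 33$
$\left(17 - 2\right) \left(-20 + 16\right) + J E = \left(17 - 2\right) \left(-20 + 16\right) + 372 \cdot 33 = 15 \left(-4\right) + 12276 = -60 + 12276 = 12216$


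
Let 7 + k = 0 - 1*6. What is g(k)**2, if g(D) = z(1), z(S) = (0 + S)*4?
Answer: 16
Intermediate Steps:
z(S) = 4*S (z(S) = S*4 = 4*S)
k = -13 (k = -7 + (0 - 1*6) = -7 + (0 - 6) = -7 - 6 = -13)
g(D) = 4 (g(D) = 4*1 = 4)
g(k)**2 = 4**2 = 16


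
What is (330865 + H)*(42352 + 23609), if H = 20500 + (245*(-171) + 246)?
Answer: 20429177076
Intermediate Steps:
H = -21149 (H = 20500 + (-41895 + 246) = 20500 - 41649 = -21149)
(330865 + H)*(42352 + 23609) = (330865 - 21149)*(42352 + 23609) = 309716*65961 = 20429177076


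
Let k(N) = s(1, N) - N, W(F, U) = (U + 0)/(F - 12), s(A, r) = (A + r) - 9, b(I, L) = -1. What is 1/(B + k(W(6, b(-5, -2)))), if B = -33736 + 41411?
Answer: 1/7667 ≈ 0.00013043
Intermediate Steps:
s(A, r) = -9 + A + r
W(F, U) = U/(-12 + F)
k(N) = -8 (k(N) = (-9 + 1 + N) - N = (-8 + N) - N = -8)
B = 7675
1/(B + k(W(6, b(-5, -2)))) = 1/(7675 - 8) = 1/7667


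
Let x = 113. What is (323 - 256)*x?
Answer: 7571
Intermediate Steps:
(323 - 256)*x = (323 - 256)*113 = 67*113 = 7571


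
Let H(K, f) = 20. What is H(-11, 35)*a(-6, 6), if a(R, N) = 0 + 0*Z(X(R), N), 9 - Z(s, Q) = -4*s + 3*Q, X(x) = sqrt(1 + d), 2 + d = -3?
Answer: 0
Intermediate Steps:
d = -5 (d = -2 - 3 = -5)
X(x) = 2*I (X(x) = sqrt(1 - 5) = sqrt(-4) = 2*I)
Z(s, Q) = 9 - 3*Q + 4*s (Z(s, Q) = 9 - (-4*s + 3*Q) = 9 + (-3*Q + 4*s) = 9 - 3*Q + 4*s)
a(R, N) = 0 (a(R, N) = 0 + 0*(9 - 3*N + 4*(2*I)) = 0 + 0*(9 - 3*N + 8*I) = 0 + 0 = 0)
H(-11, 35)*a(-6, 6) = 20*0 = 0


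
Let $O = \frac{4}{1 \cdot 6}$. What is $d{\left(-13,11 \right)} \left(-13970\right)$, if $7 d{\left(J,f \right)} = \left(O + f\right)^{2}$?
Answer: $- \frac{2444750}{9} \approx -2.7164 \cdot 10^{5}$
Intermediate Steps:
$O = \frac{2}{3}$ ($O = \frac{4}{6} = 4 \cdot \frac{1}{6} = \frac{2}{3} \approx 0.66667$)
$d{\left(J,f \right)} = \frac{\left(\frac{2}{3} + f\right)^{2}}{7}$
$d{\left(-13,11 \right)} \left(-13970\right) = \frac{\left(2 + 3 \cdot 11\right)^{2}}{63} \left(-13970\right) = \frac{\left(2 + 33\right)^{2}}{63} \left(-13970\right) = \frac{35^{2}}{63} \left(-13970\right) = \frac{1}{63} \cdot 1225 \left(-13970\right) = \frac{175}{9} \left(-13970\right) = - \frac{2444750}{9}$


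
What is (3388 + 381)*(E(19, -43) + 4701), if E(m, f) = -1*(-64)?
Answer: 17959285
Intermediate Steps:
E(m, f) = 64
(3388 + 381)*(E(19, -43) + 4701) = (3388 + 381)*(64 + 4701) = 3769*4765 = 17959285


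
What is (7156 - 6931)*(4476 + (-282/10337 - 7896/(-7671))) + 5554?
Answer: 26772135175436/26431709 ≈ 1.0129e+6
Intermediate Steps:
(7156 - 6931)*(4476 + (-282/10337 - 7896/(-7671))) + 5554 = 225*(4476 + (-282*1/10337 - 7896*(-1/7671))) + 5554 = 225*(4476 + (-282/10337 + 2632/2557)) + 5554 = 225*(4476 + 26485910/26431709) + 5554 = 225*(118334815394/26431709) + 5554 = 26625333463650/26431709 + 5554 = 26772135175436/26431709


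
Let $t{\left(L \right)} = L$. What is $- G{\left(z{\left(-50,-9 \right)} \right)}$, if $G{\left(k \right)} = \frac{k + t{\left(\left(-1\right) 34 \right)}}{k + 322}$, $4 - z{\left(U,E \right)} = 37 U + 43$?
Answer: $- \frac{1777}{2133} \approx -0.8331$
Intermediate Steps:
$z{\left(U,E \right)} = -39 - 37 U$ ($z{\left(U,E \right)} = 4 - \left(37 U + 43\right) = 4 - \left(43 + 37 U\right) = -39 - 37 U$)
$G{\left(k \right)} = \frac{-34 + k}{322 + k}$ ($G{\left(k \right)} = \frac{k - 34}{k + 322} = \frac{k - 34}{322 + k} = \frac{-34 + k}{322 + k}$)
$- G{\left(z{\left(-50,-9 \right)} \right)} = - \frac{-34 - -1811}{322 - -1811} = - \frac{-34 + \left(-39 + 1850\right)}{322 + \left(-39 + 1850\right)} = - \frac{-34 + 1811}{322 + 1811} = - \frac{1777}{2133}$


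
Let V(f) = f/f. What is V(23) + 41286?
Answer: 41287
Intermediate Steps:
V(f) = 1
V(23) + 41286 = 1 + 41286 = 41287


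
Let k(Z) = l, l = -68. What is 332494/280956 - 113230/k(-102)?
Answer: 1989703592/1194063 ≈ 1666.3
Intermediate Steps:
k(Z) = -68
332494/280956 - 113230/k(-102) = 332494/280956 - 113230/(-68) = 332494*(1/280956) - 113230*(-1/68) = 166247/140478 + 56615/34 = 1989703592/1194063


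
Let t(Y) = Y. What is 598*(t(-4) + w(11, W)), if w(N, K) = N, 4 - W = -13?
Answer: 4186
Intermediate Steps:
W = 17 (W = 4 - 1*(-13) = 4 + 13 = 17)
598*(t(-4) + w(11, W)) = 598*(-4 + 11) = 598*7 = 4186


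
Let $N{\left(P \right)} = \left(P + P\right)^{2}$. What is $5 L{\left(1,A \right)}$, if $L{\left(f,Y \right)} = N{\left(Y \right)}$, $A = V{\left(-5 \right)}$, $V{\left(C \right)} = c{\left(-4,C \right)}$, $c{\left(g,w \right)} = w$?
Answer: $500$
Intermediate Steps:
$N{\left(P \right)} = 4 P^{2}$ ($N{\left(P \right)} = \left(2 P\right)^{2} = 4 P^{2}$)
$V{\left(C \right)} = C$
$A = -5$
$L{\left(f,Y \right)} = 4 Y^{2}$
$5 L{\left(1,A \right)} = 5 \cdot 4 \left(-5\right)^{2} = 5 \cdot 4 \cdot 25 = 5 \cdot 100 = 500$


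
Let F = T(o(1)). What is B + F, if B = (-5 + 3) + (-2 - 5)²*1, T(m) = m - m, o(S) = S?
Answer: 47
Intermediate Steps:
T(m) = 0
F = 0
B = 47 (B = -2 + (-7)²*1 = -2 + 49*1 = -2 + 49 = 47)
B + F = 47 + 0 = 47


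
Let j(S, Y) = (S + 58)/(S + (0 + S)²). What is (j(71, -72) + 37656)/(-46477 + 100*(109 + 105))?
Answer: -64165867/42731208 ≈ -1.5016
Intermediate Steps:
j(S, Y) = (58 + S)/(S + S²)
(j(71, -72) + 37656)/(-46477 + 100*(109 + 105)) = ((58 + 71)/(71*(1 + 71)) + 37656)/(-46477 + 100*(109 + 105)) = ((1/71)*129/72 + 37656)/(-46477 + 100*214) = ((1/71)*(1/72)*129 + 37656)/(-46477 + 21400) = (43/1704 + 37656)/(-25077) = (64165867/1704)*(-1/25077) = -64165867/42731208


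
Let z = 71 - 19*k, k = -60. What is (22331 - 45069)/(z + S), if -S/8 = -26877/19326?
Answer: -73239098/3936467 ≈ -18.605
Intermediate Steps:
z = 1211 (z = 71 - 19*(-60) = 71 + 1140 = 1211)
S = 35836/3221 (S = -(-215016)/19326 = -8*(-8959/6442) = 35836/3221 ≈ 11.126)
(22331 - 45069)/(z + S) = (22331 - 45069)/(1211 + 35836/3221) = -22738/3936467/3221 = -22738*3221/3936467 = -73239098/3936467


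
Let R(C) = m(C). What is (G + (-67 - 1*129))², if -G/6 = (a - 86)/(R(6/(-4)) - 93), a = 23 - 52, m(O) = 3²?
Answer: 8173881/196 ≈ 41704.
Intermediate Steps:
m(O) = 9
a = -29
R(C) = 9
G = -115/14 (G = -6*(-29 - 86)/(9 - 93) = -(-690)/(-84) = -(-690)*(-1)/84 = -6*115/84 = -115/14 ≈ -8.2143)
(G + (-67 - 1*129))² = (-115/14 + (-67 - 1*129))² = (-115/14 + (-67 - 129))² = (-115/14 - 196)² = (-2859/14)² = 8173881/196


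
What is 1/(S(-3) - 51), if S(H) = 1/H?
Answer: -3/154 ≈ -0.019481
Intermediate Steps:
1/(S(-3) - 51) = 1/(1/(-3) - 51) = 1/(-1/3 - 51) = 1/(-154/3) = -3/154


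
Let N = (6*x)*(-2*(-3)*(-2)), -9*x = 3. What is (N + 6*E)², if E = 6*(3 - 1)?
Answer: 9216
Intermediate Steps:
x = -⅓ (x = -⅑*3 = -⅓ ≈ -0.33333)
E = 12 (E = 6*2 = 12)
N = 24 (N = (6*(-⅓))*(-2*(-3)*(-2)) = -12*(-2) = -2*(-12) = 24)
(N + 6*E)² = (24 + 6*12)² = (24 + 72)² = 96² = 9216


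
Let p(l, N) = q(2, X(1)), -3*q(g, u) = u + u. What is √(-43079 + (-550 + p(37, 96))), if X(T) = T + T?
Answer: 83*I*√57/3 ≈ 208.88*I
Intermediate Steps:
X(T) = 2*T
q(g, u) = -2*u/3 (q(g, u) = -(u + u)/3 = -2*u/3)
p(l, N) = -4/3
√(-43079 + (-550 + p(37, 96))) = √(-43079 + (-550 - 4/3)) = √(-43079 - 1654/3) = √(-130891/3) = 83*I*√57/3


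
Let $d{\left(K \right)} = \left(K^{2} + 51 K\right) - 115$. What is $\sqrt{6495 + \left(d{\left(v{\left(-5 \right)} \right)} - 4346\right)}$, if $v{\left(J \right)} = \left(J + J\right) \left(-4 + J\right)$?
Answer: $6 \sqrt{409} \approx 121.34$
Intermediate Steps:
$v{\left(J \right)} = 2 J \left(-4 + J\right)$
$d{\left(K \right)} = -115 + K^{2} + 51 K$
$\sqrt{6495 + \left(d{\left(v{\left(-5 \right)} \right)} - 4346\right)} = \sqrt{6495 - \left(4461 - 100 \left(-4 - 5\right)^{2} - 102 \left(-5\right) \left(-4 - 5\right)\right)} = \sqrt{6495 - \left(-3639 - 102 \left(-5\right) \left(-9\right)\right)} = \sqrt{6495 + \left(\left(-115 + 90^{2} + 51 \cdot 90\right) - 4346\right)} = \sqrt{6495 + \left(\left(-115 + 8100 + 4590\right) - 4346\right)} = \sqrt{6495 + \left(12575 - 4346\right)} = \sqrt{6495 + 8229} = \sqrt{14724} = 6 \sqrt{409}$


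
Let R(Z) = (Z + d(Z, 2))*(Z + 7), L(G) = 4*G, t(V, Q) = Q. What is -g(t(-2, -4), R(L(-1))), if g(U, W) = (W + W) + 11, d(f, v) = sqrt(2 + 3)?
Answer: 13 - 6*sqrt(5) ≈ -0.41641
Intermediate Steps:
d(f, v) = sqrt(5)
R(Z) = (7 + Z)*(Z + sqrt(5)) (R(Z) = (Z + sqrt(5))*(Z + 7) = (Z + sqrt(5))*(7 + Z) = (7 + Z)*(Z + sqrt(5)))
g(U, W) = 11 + 2*W (g(U, W) = 2*W + 11 = 11 + 2*W)
-g(t(-2, -4), R(L(-1))) = -(11 + 2*((4*(-1))**2 + 7*(4*(-1)) + 7*sqrt(5) + (4*(-1))*sqrt(5))) = -(11 + 2*((-4)**2 + 7*(-4) + 7*sqrt(5) - 4*sqrt(5))) = -(11 + 2*(16 - 28 + 7*sqrt(5) - 4*sqrt(5))) = -(11 + 2*(-12 + 3*sqrt(5))) = -(11 + (-24 + 6*sqrt(5))) = -(-13 + 6*sqrt(5)) = 13 - 6*sqrt(5)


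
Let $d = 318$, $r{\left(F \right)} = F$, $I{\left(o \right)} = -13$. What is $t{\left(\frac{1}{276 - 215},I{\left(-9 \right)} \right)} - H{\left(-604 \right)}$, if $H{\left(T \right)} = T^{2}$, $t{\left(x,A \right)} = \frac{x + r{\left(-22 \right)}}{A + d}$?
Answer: $- \frac{6787403021}{18605} \approx -3.6482 \cdot 10^{5}$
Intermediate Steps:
$t{\left(x,A \right)} = \frac{-22 + x}{318 + A}$ ($t{\left(x,A \right)} = \frac{x - 22}{A + 318} = \frac{-22 + x}{318 + A}$)
$t{\left(\frac{1}{276 - 215},I{\left(-9 \right)} \right)} - H{\left(-604 \right)} = \frac{-22 + \frac{1}{276 - 215}}{318 - 13} - \left(-604\right)^{2} = \frac{-22 + \frac{1}{276 - 215}}{305} - 364816 = \frac{-22 + \frac{1}{61}}{305} - 364816 = \frac{1}{305} \left(- \frac{1341}{61}\right) - 364816 = - \frac{1341}{18605} - 364816 = - \frac{6787403021}{18605}$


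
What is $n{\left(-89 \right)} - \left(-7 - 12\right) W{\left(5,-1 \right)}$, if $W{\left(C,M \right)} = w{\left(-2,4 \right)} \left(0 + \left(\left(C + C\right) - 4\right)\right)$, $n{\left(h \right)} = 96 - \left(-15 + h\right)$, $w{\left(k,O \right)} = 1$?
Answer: $314$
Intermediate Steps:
$n{\left(h \right)} = 111 - h$
$W{\left(C,M \right)} = -4 + 2 C$ ($W{\left(C,M \right)} = 1 \left(0 + \left(\left(C + C\right) - 4\right)\right) = 1 \left(0 + \left(2 C - 4\right)\right) = 1 \left(0 + \left(-4 + 2 C\right)\right) = 1 \left(-4 + 2 C\right) = -4 + 2 C$)
$n{\left(-89 \right)} - \left(-7 - 12\right) W{\left(5,-1 \right)} = \left(111 - -89\right) - \left(-7 - 12\right) \left(-4 + 2 \cdot 5\right) = \left(111 + 89\right) - - 19 \left(-4 + 10\right) = 200 - \left(-19\right) 6 = 200 - -114 = 200 + 114 = 314$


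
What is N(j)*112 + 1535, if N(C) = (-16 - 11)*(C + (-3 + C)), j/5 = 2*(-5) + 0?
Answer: 313007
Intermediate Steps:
j = -50 (j = 5*(2*(-5) + 0) = 5*(-10 + 0) = 5*(-10) = -50)
N(C) = 81 - 54*C (N(C) = -27*(-3 + 2*C) = 81 - 54*C)
N(j)*112 + 1535 = (81 - 54*(-50))*112 + 1535 = (81 + 2700)*112 + 1535 = 2781*112 + 1535 = 311472 + 1535 = 313007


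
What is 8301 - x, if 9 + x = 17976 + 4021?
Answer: -13687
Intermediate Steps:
x = 21988 (x = -9 + (17976 + 4021) = -9 + 21997 = 21988)
8301 - x = 8301 - 1*21988 = 8301 - 21988 = -13687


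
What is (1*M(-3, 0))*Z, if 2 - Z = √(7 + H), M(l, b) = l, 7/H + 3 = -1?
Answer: -6 + 3*√21/2 ≈ 0.87386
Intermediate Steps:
H = -7/4 (H = 7/(-3 - 1) = 7/(-4) = 7*(-¼) = -7/4 ≈ -1.7500)
Z = 2 - √21/2 (Z = 2 - √(7 - 7/4) = 2 - √(21/4) = 2 - √21/2 ≈ -0.29129)
(1*M(-3, 0))*Z = (1*(-3))*(2 - √21/2) = -3*(2 - √21/2) = -6 + 3*√21/2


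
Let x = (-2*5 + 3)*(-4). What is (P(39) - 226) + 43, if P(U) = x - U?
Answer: -194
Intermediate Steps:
x = 28 (x = (-10 + 3)*(-4) = -7*(-4) = 28)
P(U) = 28 - U
(P(39) - 226) + 43 = ((28 - 1*39) - 226) + 43 = ((28 - 39) - 226) + 43 = (-11 - 226) + 43 = -237 + 43 = -194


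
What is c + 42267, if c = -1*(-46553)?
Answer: 88820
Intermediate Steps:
c = 46553
c + 42267 = 46553 + 42267 = 88820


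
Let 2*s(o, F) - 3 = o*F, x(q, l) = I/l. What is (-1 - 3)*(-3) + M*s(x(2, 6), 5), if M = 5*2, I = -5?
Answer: 37/6 ≈ 6.1667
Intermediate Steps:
x(q, l) = -5/l
M = 10
s(o, F) = 3/2 + F*o/2 (s(o, F) = 3/2 + (o*F)/2 = 3/2 + (F*o)/2 = 3/2 + F*o/2)
(-1 - 3)*(-3) + M*s(x(2, 6), 5) = (-1 - 3)*(-3) + 10*(3/2 + (½)*5*(-5/6)) = -4*(-3) + 10*(3/2 + (½)*5*(-5*⅙)) = 12 + 10*(3/2 + (½)*5*(-⅚)) = 12 + 10*(3/2 - 25/12) = 12 + 10*(-7/12) = 12 - 35/6 = 37/6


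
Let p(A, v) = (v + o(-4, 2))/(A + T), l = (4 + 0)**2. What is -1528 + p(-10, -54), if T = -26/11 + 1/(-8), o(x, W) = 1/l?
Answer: -3349051/2198 ≈ -1523.7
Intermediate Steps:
l = 16 (l = 4**2 = 16)
o(x, W) = 1/16
T = -219/88 (T = -26*1/11 + 1*(-1/8) = -26/11 - 1/8 = -219/88 ≈ -2.4886)
p(A, v) = (1/16 + v)/(-219/88 + A) (p(A, v) = (v + 1/16)/(A - 219/88) = (1/16 + v)/(-219/88 + A))
-1528 + p(-10, -54) = -1528 + 11*(1 + 16*(-54))/(2*(-219 + 88*(-10))) = -1528 + 11*(1 - 864)/(2*(-219 - 880)) = -1528 + (11/2)*(-863)/(-1099) = -1528 + (11/2)*(-1/1099)*(-863) = -1528 + 9493/2198 = -3349051/2198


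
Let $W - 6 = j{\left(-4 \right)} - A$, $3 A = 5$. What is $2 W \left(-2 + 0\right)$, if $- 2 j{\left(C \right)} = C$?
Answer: $- \frac{76}{3} \approx -25.333$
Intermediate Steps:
$A = \frac{5}{3}$ ($A = \frac{1}{3} \cdot 5 = \frac{5}{3} \approx 1.6667$)
$j{\left(C \right)} = - \frac{C}{2}$
$W = \frac{19}{3}$ ($W = 6 - - \frac{1}{3} = 6 + \left(2 - \frac{5}{3}\right) = 6 + \frac{1}{3} = \frac{19}{3} \approx 6.3333$)
$2 W \left(-2 + 0\right) = 2 \frac{19 \left(-2 + 0\right)}{3} = 2 \cdot \frac{19}{3} \left(-2\right) = 2 \left(- \frac{38}{3}\right) = - \frac{76}{3}$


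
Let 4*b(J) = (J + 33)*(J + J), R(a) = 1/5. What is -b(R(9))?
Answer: -83/25 ≈ -3.3200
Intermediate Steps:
R(a) = ⅕
b(J) = J*(33 + J)/2 (b(J) = ((J + 33)*(J + J))/4 = ((33 + J)*(2*J))/4 = (2*J*(33 + J))/4 = J*(33 + J)/2)
-b(R(9)) = -(33 + ⅕)/(2*5) = -166/(2*5*5) = -1*83/25 = -83/25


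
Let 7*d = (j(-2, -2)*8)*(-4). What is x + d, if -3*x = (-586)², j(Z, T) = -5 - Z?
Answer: -2403484/21 ≈ -1.1445e+5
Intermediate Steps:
d = 96/7 (d = (((-5 - 1*(-2))*8)*(-4))/7 = (((-5 + 2)*8)*(-4))/7 = (-3*8*(-4))/7 = (-24*(-4))/7 = (⅐)*96 = 96/7 ≈ 13.714)
x = -343396/3 (x = -⅓*(-586)² = -⅓*343396 = -343396/3 ≈ -1.1447e+5)
x + d = -343396/3 + 96/7 = -2403484/21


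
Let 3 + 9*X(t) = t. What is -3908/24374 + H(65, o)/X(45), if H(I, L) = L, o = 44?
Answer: 16136/1741 ≈ 9.2682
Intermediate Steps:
X(t) = -⅓ + t/9
-3908/24374 + H(65, o)/X(45) = -3908/24374 + 44/(-⅓ + (⅑)*45) = -3908*1/24374 + 44/(-⅓ + 5) = -1954/12187 + 44/(14/3) = -1954/12187 + 44*(3/14) = -1954/12187 + 66/7 = 16136/1741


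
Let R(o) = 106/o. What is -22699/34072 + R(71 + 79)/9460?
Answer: -4025783671/6043521000 ≈ -0.66613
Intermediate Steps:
-22699/34072 + R(71 + 79)/9460 = -22699/34072 + (106/(71 + 79))/9460 = -22699*1/34072 + (106/150)*(1/9460) = -22699/34072 + (106*(1/150))*(1/9460) = -22699/34072 + (53/75)*(1/9460) = -22699/34072 + 53/709500 = -4025783671/6043521000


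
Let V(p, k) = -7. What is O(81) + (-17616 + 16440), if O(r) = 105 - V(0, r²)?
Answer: -1064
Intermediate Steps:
O(r) = 112 (O(r) = 105 - 1*(-7) = 105 + 7 = 112)
O(81) + (-17616 + 16440) = 112 + (-17616 + 16440) = 112 - 1176 = -1064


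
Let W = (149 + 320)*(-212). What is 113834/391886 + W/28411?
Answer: -380109611/118445459 ≈ -3.2092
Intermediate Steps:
W = -99428 (W = 469*(-212) = -99428)
113834/391886 + W/28411 = 113834/391886 - 99428/28411 = 113834*(1/391886) - 99428*1/28411 = 1211/4169 - 99428/28411 = -380109611/118445459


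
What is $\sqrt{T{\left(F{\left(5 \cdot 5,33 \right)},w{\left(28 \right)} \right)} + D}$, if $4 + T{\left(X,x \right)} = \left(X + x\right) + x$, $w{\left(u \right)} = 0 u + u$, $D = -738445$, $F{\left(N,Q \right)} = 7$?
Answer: $i \sqrt{738386} \approx 859.29 i$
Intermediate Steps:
$w{\left(u \right)} = u$ ($w{\left(u \right)} = 0 + u = u$)
$T{\left(X,x \right)} = -4 + X + 2 x$ ($T{\left(X,x \right)} = -4 + \left(\left(X + x\right) + x\right) = -4 + \left(X + 2 x\right) = -4 + X + 2 x$)
$\sqrt{T{\left(F{\left(5 \cdot 5,33 \right)},w{\left(28 \right)} \right)} + D} = \sqrt{\left(-4 + 7 + 2 \cdot 28\right) - 738445} = \sqrt{\left(-4 + 7 + 56\right) - 738445} = \sqrt{59 - 738445} = \sqrt{-738386} = i \sqrt{738386}$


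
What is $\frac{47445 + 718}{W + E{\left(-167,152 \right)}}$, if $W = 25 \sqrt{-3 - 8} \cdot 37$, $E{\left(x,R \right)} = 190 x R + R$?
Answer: $- \frac{232280901704}{23259486416739} - \frac{44550775 i \sqrt{11}}{23259486416739} \approx -0.0099865 - 6.3526 \cdot 10^{-6} i$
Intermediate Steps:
$E{\left(x,R \right)} = R + 190 R x$ ($E{\left(x,R \right)} = 190 R x + R = R + 190 R x$)
$W = 925 i \sqrt{11}$ ($W = 25 \sqrt{-11} \cdot 37 = 25 i \sqrt{11} \cdot 37 = 925 i \sqrt{11} \approx 3067.9 i$)
$\frac{47445 + 718}{W + E{\left(-167,152 \right)}} = \frac{47445 + 718}{925 i \sqrt{11} + 152 \left(1 + 190 \left(-167\right)\right)} = \frac{48163}{925 i \sqrt{11} + 152 \left(1 - 31730\right)} = \frac{48163}{925 i \sqrt{11} + 152 \left(-31729\right)} = \frac{48163}{925 i \sqrt{11} - 4822808} = \frac{48163}{-4822808 + 925 i \sqrt{11}}$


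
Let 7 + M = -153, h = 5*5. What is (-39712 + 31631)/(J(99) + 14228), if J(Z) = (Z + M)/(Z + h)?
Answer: -1002044/1764211 ≈ -0.56798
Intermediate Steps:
h = 25
M = -160 (M = -7 - 153 = -160)
J(Z) = (-160 + Z)/(25 + Z) (J(Z) = (Z - 160)/(Z + 25) = (-160 + Z)/(25 + Z))
(-39712 + 31631)/(J(99) + 14228) = (-39712 + 31631)/((-160 + 99)/(25 + 99) + 14228) = -8081/(-61/124 + 14228) = -8081/1764211/124 = -8081*124/1764211 = -1002044/1764211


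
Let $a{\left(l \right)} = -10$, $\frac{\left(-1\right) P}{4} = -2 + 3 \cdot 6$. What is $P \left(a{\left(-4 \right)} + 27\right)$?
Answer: $-1088$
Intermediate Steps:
$P = -64$ ($P = - 4 \left(-2 + 3 \cdot 6\right) = - 4 \left(-2 + 18\right) = \left(-4\right) 16 = -64$)
$P \left(a{\left(-4 \right)} + 27\right) = - 64 \left(-10 + 27\right) = \left(-64\right) 17 = -1088$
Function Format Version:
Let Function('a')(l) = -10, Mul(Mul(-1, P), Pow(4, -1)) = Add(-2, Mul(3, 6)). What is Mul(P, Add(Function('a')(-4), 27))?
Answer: -1088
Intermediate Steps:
P = -64 (P = Mul(-4, Add(-2, Mul(3, 6))) = Mul(-4, Add(-2, 18)) = Mul(-4, 16) = -64)
Mul(P, Add(Function('a')(-4), 27)) = Mul(-64, Add(-10, 27)) = Mul(-64, 17) = -1088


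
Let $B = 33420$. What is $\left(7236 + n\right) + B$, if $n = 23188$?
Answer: $63844$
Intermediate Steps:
$\left(7236 + n\right) + B = \left(7236 + 23188\right) + 33420 = 30424 + 33420 = 63844$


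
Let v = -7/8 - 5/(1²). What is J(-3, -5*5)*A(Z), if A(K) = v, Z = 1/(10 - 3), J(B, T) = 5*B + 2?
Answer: 611/8 ≈ 76.375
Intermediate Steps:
J(B, T) = 2 + 5*B
Z = ⅐ (Z = 1/7 = ⅐ ≈ 0.14286)
v = -47/8 (v = -7*⅛ - 5/1 = -7/8 - 5*1 = -7/8 - 5 = -47/8 ≈ -5.8750)
A(K) = -47/8
J(-3, -5*5)*A(Z) = (2 + 5*(-3))*(-47/8) = (2 - 15)*(-47/8) = -13*(-47/8) = 611/8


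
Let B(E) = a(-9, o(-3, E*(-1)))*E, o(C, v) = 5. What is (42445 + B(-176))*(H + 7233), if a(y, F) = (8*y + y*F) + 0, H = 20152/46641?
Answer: 21267076671685/46641 ≈ 4.5597e+8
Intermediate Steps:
H = 20152/46641 (H = 20152*(1/46641) = 20152/46641 ≈ 0.43207)
a(y, F) = 8*y + F*y (a(y, F) = (8*y + F*y) + 0 = 8*y + F*y)
B(E) = -117*E (B(E) = (-9*(8 + 5))*E = (-9*13)*E = -117*E)
(42445 + B(-176))*(H + 7233) = (42445 - 117*(-176))*(20152/46641 + 7233) = (42445 + 20592)*(337374505/46641) = 63037*(337374505/46641) = 21267076671685/46641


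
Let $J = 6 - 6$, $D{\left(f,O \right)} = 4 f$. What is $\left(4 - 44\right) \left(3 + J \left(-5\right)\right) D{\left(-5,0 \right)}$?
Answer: $2400$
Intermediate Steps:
$J = 0$ ($J = 6 - 6 = 0$)
$\left(4 - 44\right) \left(3 + J \left(-5\right)\right) D{\left(-5,0 \right)} = \left(4 - 44\right) \left(3 + 0 \left(-5\right)\right) 4 \left(-5\right) = - 40 \left(3 + 0\right) \left(-20\right) = - 40 \cdot 3 \left(-20\right) = \left(-40\right) \left(-60\right) = 2400$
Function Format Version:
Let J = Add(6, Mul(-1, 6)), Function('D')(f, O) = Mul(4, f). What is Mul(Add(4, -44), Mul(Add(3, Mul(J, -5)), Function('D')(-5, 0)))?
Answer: 2400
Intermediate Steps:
J = 0 (J = Add(6, -6) = 0)
Mul(Add(4, -44), Mul(Add(3, Mul(J, -5)), Function('D')(-5, 0))) = Mul(Add(4, -44), Mul(Add(3, Mul(0, -5)), Mul(4, -5))) = Mul(-40, Mul(Add(3, 0), -20)) = Mul(-40, Mul(3, -20)) = Mul(-40, -60) = 2400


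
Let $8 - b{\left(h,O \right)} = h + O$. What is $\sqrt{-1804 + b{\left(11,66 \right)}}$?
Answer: $i \sqrt{1873} \approx 43.278 i$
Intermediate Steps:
$b{\left(h,O \right)} = 8 - O - h$ ($b{\left(h,O \right)} = 8 - \left(h + O\right) = 8 - \left(O + h\right) = 8 - O - h$)
$\sqrt{-1804 + b{\left(11,66 \right)}} = \sqrt{-1804 - 69} = \sqrt{-1873} = i \sqrt{1873}$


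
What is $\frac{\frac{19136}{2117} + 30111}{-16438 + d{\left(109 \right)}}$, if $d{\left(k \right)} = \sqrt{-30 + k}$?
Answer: $- \frac{1048154653874}{572029838505} - \frac{63764123 \sqrt{79}}{572029838505} \approx -1.8333$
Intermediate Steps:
$\frac{\frac{19136}{2117} + 30111}{-16438 + d{\left(109 \right)}} = \frac{\frac{19136}{2117} + 30111}{-16438 + \sqrt{-30 + 109}} = \frac{19136 \cdot \frac{1}{2117} + 30111}{-16438 + \sqrt{79}} = \frac{\frac{19136}{2117} + 30111}{-16438 + \sqrt{79}} = \frac{63764123}{2117 \left(-16438 + \sqrt{79}\right)}$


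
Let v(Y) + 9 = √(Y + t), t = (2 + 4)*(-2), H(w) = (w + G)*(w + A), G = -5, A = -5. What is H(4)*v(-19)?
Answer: -9 + I*√31 ≈ -9.0 + 5.5678*I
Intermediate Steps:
H(w) = (-5 + w)² (H(w) = (w - 5)*(w - 5) = (-5 + w)*(-5 + w) = (-5 + w)²)
t = -12 (t = 6*(-2) = -12)
v(Y) = -9 + √(-12 + Y) (v(Y) = -9 + √(Y - 12) = -9 + √(-12 + Y))
H(4)*v(-19) = (25 + 4² - 10*4)*(-9 + √(-12 - 19)) = (25 + 16 - 40)*(-9 + √(-31)) = 1*(-9 + I*√31) = -9 + I*√31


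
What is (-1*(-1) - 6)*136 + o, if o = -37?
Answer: -717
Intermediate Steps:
(-1*(-1) - 6)*136 + o = (-1*(-1) - 6)*136 - 37 = (1 - 6)*136 - 37 = -5*136 - 37 = -680 - 37 = -717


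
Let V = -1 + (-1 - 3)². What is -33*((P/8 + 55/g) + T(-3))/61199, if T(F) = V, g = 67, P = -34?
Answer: -102333/16401332 ≈ -0.0062393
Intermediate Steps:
V = 15 (V = -1 + (-4)² = -1 + 16 = 15)
T(F) = 15
-33*((P/8 + 55/g) + T(-3))/61199 = -33*((-34/8 + 55/67) + 15)/61199 = -33*((-34*⅛ + 55*(1/67)) + 15)*(1/61199) = -33*((-17/4 + 55/67) + 15)*(1/61199) = -33*(-919/268 + 15)*(1/61199) = -33*3101/268*(1/61199) = -102333/268*1/61199 = -102333/16401332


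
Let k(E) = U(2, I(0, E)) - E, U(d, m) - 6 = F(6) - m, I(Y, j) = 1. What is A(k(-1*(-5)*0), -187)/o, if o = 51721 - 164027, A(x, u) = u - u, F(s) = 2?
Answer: 0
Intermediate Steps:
U(d, m) = 8 - m (U(d, m) = 6 + (2 - m) = 8 - m)
k(E) = 7 - E (k(E) = (8 - 1*1) - E = (8 - 1) - E = 7 - E)
A(x, u) = 0
o = -112306
A(k(-1*(-5)*0), -187)/o = 0/(-112306) = 0*(-1/112306) = 0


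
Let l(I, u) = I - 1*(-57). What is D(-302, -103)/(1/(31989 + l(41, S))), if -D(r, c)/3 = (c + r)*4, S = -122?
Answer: 155942820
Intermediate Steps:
D(r, c) = -12*c - 12*r (D(r, c) = -3*(c + r)*4 = -3*(4*c + 4*r) = -12*c - 12*r)
l(I, u) = 57 + I (l(I, u) = I + 57 = 57 + I)
D(-302, -103)/(1/(31989 + l(41, S))) = (-12*(-103) - 12*(-302))/(1/(31989 + (57 + 41))) = (1236 + 3624)/(1/(31989 + 98)) = 4860/(1/32087) = 4860*32087 = 155942820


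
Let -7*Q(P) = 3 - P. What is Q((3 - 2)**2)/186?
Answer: -1/651 ≈ -0.0015361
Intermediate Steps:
Q(P) = -3/7 + P/7 (Q(P) = -(3 - P)/7 = -3/7 + P/7)
Q((3 - 2)**2)/186 = (-3/7 + (3 - 2)**2/7)/186 = (-3/7 + (1/7)*1**2)*(1/186) = (-3/7 + (1/7)*1)*(1/186) = (-3/7 + 1/7)*(1/186) = -2/7*1/186 = -1/651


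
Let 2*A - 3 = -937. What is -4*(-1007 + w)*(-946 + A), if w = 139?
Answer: -4905936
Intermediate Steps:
A = -467 (A = 3/2 + (½)*(-937) = 3/2 - 937/2 = -467)
-4*(-1007 + w)*(-946 + A) = -4*(-1007 + 139)*(-946 - 467) = -(-3472)*(-1413) = -4*1226484 = -4905936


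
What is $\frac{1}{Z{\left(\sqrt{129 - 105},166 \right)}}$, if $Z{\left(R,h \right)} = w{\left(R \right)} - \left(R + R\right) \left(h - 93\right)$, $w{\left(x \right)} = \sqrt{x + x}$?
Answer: $\frac{1}{2 \left(\sqrt[4]{6} - 146 \sqrt{6}\right)} \approx -0.0014043$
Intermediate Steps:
$w{\left(x \right)} = \sqrt{2} \sqrt{x}$ ($w{\left(x \right)} = \sqrt{2 x} = \sqrt{2} \sqrt{x}$)
$Z{\left(R,h \right)} = \sqrt{2} \sqrt{R} - 2 R \left(-93 + h\right)$ ($Z{\left(R,h \right)} = \sqrt{2} \sqrt{R} - \left(R + R\right) \left(h - 93\right) = \sqrt{2} \sqrt{R} - 2 R \left(-93 + h\right)$)
$\frac{1}{Z{\left(\sqrt{129 - 105},166 \right)}} = \frac{1}{186 \sqrt{129 - 105} + \sqrt{2} \sqrt{\sqrt{129 - 105}} - 2 \sqrt{129 - 105} \cdot 166} = \frac{1}{186 \sqrt{24} + \sqrt{2} \sqrt{\sqrt{24}} - 2 \sqrt{24} \cdot 166} = \frac{1}{186 \cdot 2 \sqrt{6} + \sqrt{2} \sqrt{2 \sqrt{6}} - 2 \cdot 2 \sqrt{6} \cdot 166} = \frac{1}{372 \sqrt{6} + \sqrt{2} \cdot 2^{\frac{3}{4}} \sqrt[4]{3} - 664 \sqrt{6}} = \frac{1}{372 \sqrt{6} + 2 \sqrt[4]{6} - 664 \sqrt{6}} = \frac{1}{- 292 \sqrt{6} + 2 \sqrt[4]{6}}$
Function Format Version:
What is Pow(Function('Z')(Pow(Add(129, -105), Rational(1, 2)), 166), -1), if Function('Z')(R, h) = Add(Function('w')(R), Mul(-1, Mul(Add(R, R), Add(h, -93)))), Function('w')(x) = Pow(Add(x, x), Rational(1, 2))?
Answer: Mul(Rational(1, 2), Pow(Add(Pow(6, Rational(1, 4)), Mul(-146, Pow(6, Rational(1, 2)))), -1)) ≈ -0.0014043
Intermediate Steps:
Function('w')(x) = Mul(Pow(2, Rational(1, 2)), Pow(x, Rational(1, 2))) (Function('w')(x) = Pow(Mul(2, x), Rational(1, 2)) = Mul(Pow(2, Rational(1, 2)), Pow(x, Rational(1, 2))))
Function('Z')(R, h) = Add(Mul(Pow(2, Rational(1, 2)), Pow(R, Rational(1, 2))), Mul(-2, R, Add(-93, h))) (Function('Z')(R, h) = Add(Mul(Pow(2, Rational(1, 2)), Pow(R, Rational(1, 2))), Mul(-1, Mul(Add(R, R), Add(h, -93)))) = Add(Mul(Pow(2, Rational(1, 2)), Pow(R, Rational(1, 2))), Mul(-1, Mul(Mul(2, R), Add(-93, h)))) = Add(Mul(Pow(2, Rational(1, 2)), Pow(R, Rational(1, 2))), Mul(-1, Mul(2, R, Add(-93, h)))) = Add(Mul(Pow(2, Rational(1, 2)), Pow(R, Rational(1, 2))), Mul(-2, R, Add(-93, h))))
Pow(Function('Z')(Pow(Add(129, -105), Rational(1, 2)), 166), -1) = Pow(Add(Mul(186, Pow(Add(129, -105), Rational(1, 2))), Mul(Pow(2, Rational(1, 2)), Pow(Pow(Add(129, -105), Rational(1, 2)), Rational(1, 2))), Mul(-2, Pow(Add(129, -105), Rational(1, 2)), 166)), -1) = Pow(Add(Mul(186, Pow(24, Rational(1, 2))), Mul(Pow(2, Rational(1, 2)), Pow(Pow(24, Rational(1, 2)), Rational(1, 2))), Mul(-2, Pow(24, Rational(1, 2)), 166)), -1) = Pow(Add(Mul(186, Mul(2, Pow(6, Rational(1, 2)))), Mul(Pow(2, Rational(1, 2)), Pow(Mul(2, Pow(6, Rational(1, 2))), Rational(1, 2))), Mul(-2, Mul(2, Pow(6, Rational(1, 2))), 166)), -1) = Pow(Add(Mul(372, Pow(6, Rational(1, 2))), Mul(Pow(2, Rational(1, 2)), Mul(Pow(2, Rational(3, 4)), Pow(3, Rational(1, 4)))), Mul(-664, Pow(6, Rational(1, 2)))), -1) = Pow(Add(Mul(372, Pow(6, Rational(1, 2))), Mul(2, Pow(6, Rational(1, 4))), Mul(-664, Pow(6, Rational(1, 2)))), -1) = Pow(Add(Mul(-292, Pow(6, Rational(1, 2))), Mul(2, Pow(6, Rational(1, 4)))), -1)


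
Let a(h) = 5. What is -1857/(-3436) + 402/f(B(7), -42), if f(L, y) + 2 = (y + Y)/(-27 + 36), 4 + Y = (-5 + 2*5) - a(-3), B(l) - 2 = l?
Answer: -1539075/27488 ≈ -55.991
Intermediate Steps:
B(l) = 2 + l
Y = -4 (Y = -4 + ((-5 + 2*5) - 1*5) = -4 + ((-5 + 10) - 5) = -4 + (5 - 5) = -4 + 0 = -4)
f(L, y) = -22/9 + y/9 (f(L, y) = -2 + (y - 4)/(-27 + 36) = -2 + (-4 + y)/9 = -2 + (-4 + y)*(⅑) = -2 + (-4/9 + y/9) = -22/9 + y/9)
-1857/(-3436) + 402/f(B(7), -42) = -1857/(-3436) + 402/(-22/9 + (⅑)*(-42)) = -1857*(-1/3436) + 402/(-22/9 - 14/3) = 1857/3436 + 402/(-64/9) = 1857/3436 + 402*(-9/64) = 1857/3436 - 1809/32 = -1539075/27488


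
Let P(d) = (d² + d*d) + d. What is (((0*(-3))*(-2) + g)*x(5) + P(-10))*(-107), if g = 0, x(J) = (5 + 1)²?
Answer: -20330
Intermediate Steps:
x(J) = 36 (x(J) = 6² = 36)
P(d) = d + 2*d² (P(d) = (d² + d²) + d = 2*d² + d = d + 2*d²)
(((0*(-3))*(-2) + g)*x(5) + P(-10))*(-107) = (((0*(-3))*(-2) + 0)*36 - 10*(1 + 2*(-10)))*(-107) = ((0*(-2) + 0)*36 - 10*(1 - 20))*(-107) = ((0 + 0)*36 - 10*(-19))*(-107) = (0*36 + 190)*(-107) = (0 + 190)*(-107) = 190*(-107) = -20330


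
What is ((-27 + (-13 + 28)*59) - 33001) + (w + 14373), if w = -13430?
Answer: -31200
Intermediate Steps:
((-27 + (-13 + 28)*59) - 33001) + (w + 14373) = ((-27 + (-13 + 28)*59) - 33001) + (-13430 + 14373) = ((-27 + 15*59) - 33001) + 943 = ((-27 + 885) - 33001) + 943 = (858 - 33001) + 943 = -32143 + 943 = -31200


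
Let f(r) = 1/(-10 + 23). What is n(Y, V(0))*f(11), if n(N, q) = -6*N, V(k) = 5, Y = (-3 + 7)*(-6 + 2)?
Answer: 96/13 ≈ 7.3846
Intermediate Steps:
f(r) = 1/13
Y = -16 (Y = 4*(-4) = -16)
n(Y, V(0))*f(11) = -6*(-16)*(1/13) = 96*(1/13) = 96/13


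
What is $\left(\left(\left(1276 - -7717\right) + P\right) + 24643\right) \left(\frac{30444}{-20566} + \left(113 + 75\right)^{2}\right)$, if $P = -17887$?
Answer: $\frac{5723613870370}{10283} \approx 5.5661 \cdot 10^{8}$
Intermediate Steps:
$\left(\left(\left(1276 - -7717\right) + P\right) + 24643\right) \left(\frac{30444}{-20566} + \left(113 + 75\right)^{2}\right) = \left(\left(\left(1276 - -7717\right) - 17887\right) + 24643\right) \left(\frac{30444}{-20566} + \left(113 + 75\right)^{2}\right) = \left(\left(\left(1276 + 7717\right) - 17887\right) + 24643\right) \left(30444 \left(- \frac{1}{20566}\right) + 188^{2}\right) = \left(\left(8993 - 17887\right) + 24643\right) \left(- \frac{15222}{10283} + 35344\right) = \left(-8894 + 24643\right) \frac{363427130}{10283} = 15749 \cdot \frac{363427130}{10283} = \frac{5723613870370}{10283}$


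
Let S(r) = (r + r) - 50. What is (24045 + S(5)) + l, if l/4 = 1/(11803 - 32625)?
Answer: 249916053/10411 ≈ 24005.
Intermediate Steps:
l = -2/10411 (l = 4/(11803 - 32625) = 4/(-20822) = 4*(-1/20822) = -2/10411 ≈ -0.00019210)
S(r) = -50 + 2*r (S(r) = 2*r - 50 = -50 + 2*r)
(24045 + S(5)) + l = (24045 + (-50 + 2*5)) - 2/10411 = (24045 + (-50 + 10)) - 2/10411 = (24045 - 40) - 2/10411 = 24005 - 2/10411 = 249916053/10411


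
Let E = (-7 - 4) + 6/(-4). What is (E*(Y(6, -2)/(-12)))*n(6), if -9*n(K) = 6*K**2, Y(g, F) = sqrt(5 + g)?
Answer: -25*sqrt(11) ≈ -82.916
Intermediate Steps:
n(K) = -2*K**2/3
E = -25/2 (E = -11 + 6*(-1/4) = -11 - 3/2 = -25/2 ≈ -12.500)
(E*(Y(6, -2)/(-12)))*n(6) = (-25*sqrt(5 + 6)/(2*(-12)))*(-2/3*6**2) = (-25*sqrt(11)*(-1)/(2*12))*(-2/3*36) = -(-25)*sqrt(11)/24*(-24) = (25*sqrt(11)/24)*(-24) = -25*sqrt(11)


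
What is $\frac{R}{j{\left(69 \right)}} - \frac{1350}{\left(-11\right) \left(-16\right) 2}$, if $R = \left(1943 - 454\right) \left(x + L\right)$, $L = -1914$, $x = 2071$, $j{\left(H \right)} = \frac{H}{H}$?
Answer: $\frac{41143373}{176} \approx 2.3377 \cdot 10^{5}$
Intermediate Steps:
$j{\left(H \right)} = 1$
$R = 233773$ ($R = \left(1943 - 454\right) \left(2071 - 1914\right) = 1489 \cdot 157 = 233773$)
$\frac{R}{j{\left(69 \right)}} - \frac{1350}{\left(-11\right) \left(-16\right) 2} = \frac{233773}{1} - \frac{1350}{\left(-11\right) \left(-16\right) 2} = 233773 \cdot 1 - \frac{1350}{176 \cdot 2} = 233773 - \frac{1350}{352} = 233773 - \frac{675}{176} = \frac{41143373}{176}$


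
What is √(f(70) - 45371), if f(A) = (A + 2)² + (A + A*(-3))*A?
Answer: I*√49987 ≈ 223.58*I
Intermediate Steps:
f(A) = (2 + A)² - 2*A² (f(A) = (2 + A)² + (A - 3*A)*A = (2 + A)² + (-2*A)*A = (2 + A)² - 2*A²)
√(f(70) - 45371) = √((4 - 1*70² + 4*70) - 45371) = √((4 - 1*4900 + 280) - 45371) = √((4 - 4900 + 280) - 45371) = √(-4616 - 45371) = √(-49987) = I*√49987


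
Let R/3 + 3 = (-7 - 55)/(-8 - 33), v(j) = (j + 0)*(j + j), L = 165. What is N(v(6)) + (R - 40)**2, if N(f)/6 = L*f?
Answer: 123145009/1681 ≈ 73257.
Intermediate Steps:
v(j) = 2*j**2 (v(j) = j*(2*j) = 2*j**2)
R = -183/41 (R = -9 + 3*((-7 - 55)/(-8 - 33)) = -9 + 3*(-62/(-41)) = -9 + 3*(-62*(-1/41)) = -9 + 3*(62/41) = -9 + 186/41 = -183/41 ≈ -4.4634)
N(f) = 990*f (N(f) = 6*(165*f) = 990*f)
N(v(6)) + (R - 40)**2 = 990*(2*6**2) + (-183/41 - 40)**2 = 990*(2*36) + (-1823/41)**2 = 990*72 + 3323329/1681 = 71280 + 3323329/1681 = 123145009/1681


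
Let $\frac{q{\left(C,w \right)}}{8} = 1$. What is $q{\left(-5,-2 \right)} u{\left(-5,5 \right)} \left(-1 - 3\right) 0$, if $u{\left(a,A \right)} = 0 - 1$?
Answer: $0$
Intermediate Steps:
$u{\left(a,A \right)} = -1$
$q{\left(C,w \right)} = 8$ ($q{\left(C,w \right)} = 8 \cdot 1 = 8$)
$q{\left(-5,-2 \right)} u{\left(-5,5 \right)} \left(-1 - 3\right) 0 = 8 \left(-1\right) \left(-1 - 3\right) 0 = - 8 \left(\left(-4\right) 0\right) = \left(-8\right) 0 = 0$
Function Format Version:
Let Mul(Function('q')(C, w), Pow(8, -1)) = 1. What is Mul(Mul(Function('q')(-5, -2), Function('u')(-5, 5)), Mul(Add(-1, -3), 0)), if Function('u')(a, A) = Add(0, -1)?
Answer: 0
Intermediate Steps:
Function('u')(a, A) = -1
Function('q')(C, w) = 8 (Function('q')(C, w) = Mul(8, 1) = 8)
Mul(Mul(Function('q')(-5, -2), Function('u')(-5, 5)), Mul(Add(-1, -3), 0)) = Mul(Mul(8, -1), Mul(Add(-1, -3), 0)) = Mul(-8, Mul(-4, 0)) = Mul(-8, 0) = 0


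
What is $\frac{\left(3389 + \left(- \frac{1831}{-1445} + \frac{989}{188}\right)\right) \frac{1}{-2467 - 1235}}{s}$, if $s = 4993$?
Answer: $- \frac{922429073}{5021386802760} \approx -0.0001837$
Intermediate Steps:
$\frac{\left(3389 + \left(- \frac{1831}{-1445} + \frac{989}{188}\right)\right) \frac{1}{-2467 - 1235}}{s} = \frac{\left(3389 + \left(- \frac{1831}{-1445} + \frac{989}{188}\right)\right) \frac{1}{-2467 - 1235}}{4993} = \frac{3389 + \left(\left(-1831\right) \left(- \frac{1}{1445}\right) + 989 \cdot \frac{1}{188}\right)}{-3702} \cdot \frac{1}{4993} = \left(3389 + \left(\frac{1831}{1445} + \frac{989}{188}\right)\right) \left(- \frac{1}{3702}\right) \frac{1}{4993} = \left(3389 + \frac{1773333}{271660}\right) \left(- \frac{1}{3702}\right) \frac{1}{4993} = \frac{922429073}{271660} \left(- \frac{1}{3702}\right) \frac{1}{4993} = \left(- \frac{922429073}{1005685320}\right) \frac{1}{4993} = - \frac{922429073}{5021386802760}$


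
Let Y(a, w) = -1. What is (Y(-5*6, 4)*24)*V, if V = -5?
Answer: 120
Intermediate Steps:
(Y(-5*6, 4)*24)*V = -1*24*(-5) = -24*(-5) = 120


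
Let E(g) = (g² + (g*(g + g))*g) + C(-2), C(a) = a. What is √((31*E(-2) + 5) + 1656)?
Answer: √1227 ≈ 35.029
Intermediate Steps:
E(g) = -2 + g² + 2*g³ (E(g) = (g² + (g*(g + g))*g) - 2 = (g² + (g*(2*g))*g) - 2 = (g² + (2*g²)*g) - 2 = (g² + 2*g³) - 2 = -2 + g² + 2*g³)
√((31*E(-2) + 5) + 1656) = √((31*(-2 + (-2)² + 2*(-2)³) + 5) + 1656) = √((31*(-2 + 4 + 2*(-8)) + 5) + 1656) = √((31*(-2 + 4 - 16) + 5) + 1656) = √((31*(-14) + 5) + 1656) = √((-434 + 5) + 1656) = √(-429 + 1656) = √1227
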